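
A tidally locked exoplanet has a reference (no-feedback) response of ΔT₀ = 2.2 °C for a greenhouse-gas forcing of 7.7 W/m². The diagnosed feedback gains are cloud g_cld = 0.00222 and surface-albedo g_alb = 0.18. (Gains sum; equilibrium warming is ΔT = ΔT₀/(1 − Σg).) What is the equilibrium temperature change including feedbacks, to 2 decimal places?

2.69 °C

Total gain g = 0.00222 + 0.18 = 0.18222.
Amplification A = 1/(1 − 0.18222) = 1.223.
ΔT = 2.2 × 1.223 = 2.69 °C.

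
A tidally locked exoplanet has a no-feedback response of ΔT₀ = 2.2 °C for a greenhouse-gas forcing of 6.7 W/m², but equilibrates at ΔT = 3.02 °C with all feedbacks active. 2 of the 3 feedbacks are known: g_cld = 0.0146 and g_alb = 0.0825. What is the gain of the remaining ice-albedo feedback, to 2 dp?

0.17

Amplification A = ΔT/ΔT₀ = 3.02/2.2 = 1.373.
Total gain g = 1 − 1/A = 1 − 1/1.373 = 0.2717.
Known gains sum to 0.0146 + 0.0825 = 0.0971.
g_ice = 0.2717 − 0.0971 = 0.17.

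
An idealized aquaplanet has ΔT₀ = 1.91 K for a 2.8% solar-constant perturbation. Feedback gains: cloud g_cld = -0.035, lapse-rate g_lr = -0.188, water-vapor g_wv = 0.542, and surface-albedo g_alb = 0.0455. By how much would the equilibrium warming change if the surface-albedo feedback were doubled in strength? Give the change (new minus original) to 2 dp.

0.23 K

Original: g = 0.3645, ΔT = 1.91/(1−0.3645) = 3.0055 K.
With doubled surface-albedo: g' = 0.41, ΔT' = 1.91/(1−0.41) = 3.2373 K.
Change = 3.2373 − 3.0055 = 0.23 K.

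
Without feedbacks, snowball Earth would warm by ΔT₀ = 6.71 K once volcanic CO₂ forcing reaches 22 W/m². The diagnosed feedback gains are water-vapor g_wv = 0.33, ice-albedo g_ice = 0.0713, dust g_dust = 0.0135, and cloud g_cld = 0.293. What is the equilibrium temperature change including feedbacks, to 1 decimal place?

23.0 K

Total gain g = 0.33 + 0.0713 + 0.0135 + 0.293 = 0.7078.
Amplification A = 1/(1 − 0.7078) = 3.422.
ΔT = 6.71 × 3.422 = 23.0 K.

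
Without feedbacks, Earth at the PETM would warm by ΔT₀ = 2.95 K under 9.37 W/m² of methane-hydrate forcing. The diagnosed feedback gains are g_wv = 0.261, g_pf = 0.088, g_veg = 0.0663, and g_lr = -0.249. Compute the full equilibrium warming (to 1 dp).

3.5 K

Total gain g = 0.261 + 0.088 + 0.0663 − 0.249 = 0.1663.
Amplification A = 1/(1 − 0.1663) = 1.199.
ΔT = 2.95 × 1.199 = 3.5 K.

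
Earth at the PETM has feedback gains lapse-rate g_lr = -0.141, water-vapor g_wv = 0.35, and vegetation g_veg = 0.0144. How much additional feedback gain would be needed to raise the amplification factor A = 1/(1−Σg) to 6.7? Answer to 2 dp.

Current total gain = 0.2234.
Target gain for A = 6.7: g* = 1 − 1/6.7 = 0.8507.
Additional gain needed = 0.8507 − 0.2234 = 0.63.

0.63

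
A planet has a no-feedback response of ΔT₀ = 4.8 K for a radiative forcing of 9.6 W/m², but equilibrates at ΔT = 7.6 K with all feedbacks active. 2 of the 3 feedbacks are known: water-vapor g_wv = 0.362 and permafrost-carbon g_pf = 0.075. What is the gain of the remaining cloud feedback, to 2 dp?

-0.07

Amplification A = ΔT/ΔT₀ = 7.6/4.8 = 1.583.
Total gain g = 1 − 1/A = 1 − 1/1.583 = 0.3683.
Known gains sum to 0.362 + 0.075 = 0.437.
g_cld = 0.3683 − 0.437 = -0.07.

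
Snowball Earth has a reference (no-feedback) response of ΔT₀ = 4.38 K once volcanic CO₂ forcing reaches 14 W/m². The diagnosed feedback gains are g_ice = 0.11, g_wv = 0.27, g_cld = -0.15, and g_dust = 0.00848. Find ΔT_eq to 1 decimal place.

Total gain g = 0.11 + 0.27 − 0.15 + 0.00848 = 0.23848.
Amplification A = 1/(1 − 0.23848) = 1.313.
ΔT = 4.38 × 1.313 = 5.8 K.

5.8 K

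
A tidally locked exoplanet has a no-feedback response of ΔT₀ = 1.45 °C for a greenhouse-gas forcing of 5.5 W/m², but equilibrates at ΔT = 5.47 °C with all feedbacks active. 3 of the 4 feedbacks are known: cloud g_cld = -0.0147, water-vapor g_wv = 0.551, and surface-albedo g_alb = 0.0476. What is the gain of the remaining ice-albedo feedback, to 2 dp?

0.15

Amplification A = ΔT/ΔT₀ = 5.47/1.45 = 3.772.
Total gain g = 1 − 1/A = 1 − 1/3.772 = 0.7349.
Known gains sum to -0.0147 + 0.551 + 0.0476 = 0.5839.
g_ice = 0.7349 − 0.5839 = 0.15.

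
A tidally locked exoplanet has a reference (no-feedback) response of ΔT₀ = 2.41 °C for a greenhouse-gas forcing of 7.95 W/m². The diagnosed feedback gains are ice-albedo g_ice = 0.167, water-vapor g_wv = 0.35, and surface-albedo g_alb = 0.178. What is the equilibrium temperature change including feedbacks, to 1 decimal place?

Total gain g = 0.167 + 0.35 + 0.178 = 0.695.
Amplification A = 1/(1 − 0.695) = 3.279.
ΔT = 2.41 × 3.279 = 7.9 °C.

7.9 °C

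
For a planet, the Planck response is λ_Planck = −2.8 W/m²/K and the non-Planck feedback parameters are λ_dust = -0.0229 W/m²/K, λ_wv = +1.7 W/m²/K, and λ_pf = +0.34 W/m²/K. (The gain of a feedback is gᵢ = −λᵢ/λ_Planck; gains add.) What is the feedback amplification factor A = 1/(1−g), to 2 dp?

Convert to gains: g_dust = -0.0229/2.8 = -0.008179; g_wv = 1.7/2.8 = 0.6071; g_pf = 0.34/2.8 = 0.1214.
Total gain g = 0.720321.
A = 1/(1 − 0.720321) = 3.58.

3.58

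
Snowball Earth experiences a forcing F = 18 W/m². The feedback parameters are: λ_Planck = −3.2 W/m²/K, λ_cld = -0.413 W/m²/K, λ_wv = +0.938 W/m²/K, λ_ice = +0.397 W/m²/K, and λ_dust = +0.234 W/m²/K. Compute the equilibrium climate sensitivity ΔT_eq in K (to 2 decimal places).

Net feedback parameter λ = (−3.2) + (-0.413) + (+0.938) + (+0.397) + (+0.234) = -2.044 W/m²/K.
ΔT = −F/λ = −18/(-2.044) = 8.81 K.

8.81 K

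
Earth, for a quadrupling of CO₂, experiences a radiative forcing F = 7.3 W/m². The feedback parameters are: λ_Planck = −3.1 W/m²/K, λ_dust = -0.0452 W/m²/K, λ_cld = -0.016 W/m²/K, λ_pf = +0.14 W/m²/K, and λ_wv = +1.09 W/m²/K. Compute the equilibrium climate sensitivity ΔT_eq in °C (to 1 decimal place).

Net feedback parameter λ = (−3.1) + (-0.0452) + (-0.016) + (+0.14) + (+1.09) = -1.9312 W/m²/K.
ΔT = −F/λ = −7.3/(-1.9312) = 3.8 °C.

3.8 °C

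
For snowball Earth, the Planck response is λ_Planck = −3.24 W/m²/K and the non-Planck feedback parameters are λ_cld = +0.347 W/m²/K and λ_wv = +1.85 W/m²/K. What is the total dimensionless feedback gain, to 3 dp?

0.678

Convert to gains: g_cld = 0.347/3.24 = 0.1071; g_wv = 1.85/3.24 = 0.571.
Total gain g = 0.6781.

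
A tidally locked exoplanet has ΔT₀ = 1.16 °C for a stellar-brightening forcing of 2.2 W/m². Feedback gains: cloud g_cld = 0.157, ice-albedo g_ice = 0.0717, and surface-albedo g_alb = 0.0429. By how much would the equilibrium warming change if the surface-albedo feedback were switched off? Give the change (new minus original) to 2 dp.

Original: g = 0.2716, ΔT = 1.16/(1−0.2716) = 1.5925 °C.
Without surface-albedo: g' = 0.2287, ΔT' = 1.16/(1−0.2287) = 1.5040 °C.
Change = 1.5040 − 1.5925 = -0.09 °C.

-0.09 °C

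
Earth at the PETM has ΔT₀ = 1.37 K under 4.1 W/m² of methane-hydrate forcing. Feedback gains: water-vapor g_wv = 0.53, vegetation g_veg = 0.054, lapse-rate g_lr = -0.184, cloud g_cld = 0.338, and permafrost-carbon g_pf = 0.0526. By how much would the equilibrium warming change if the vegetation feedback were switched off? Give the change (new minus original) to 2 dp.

-1.34 K

Original: g = 0.7906, ΔT = 1.37/(1−0.7906) = 6.5425 K.
Without vegetation: g' = 0.7366, ΔT' = 1.37/(1−0.7366) = 5.2012 K.
Change = 5.2012 − 6.5425 = -1.34 K.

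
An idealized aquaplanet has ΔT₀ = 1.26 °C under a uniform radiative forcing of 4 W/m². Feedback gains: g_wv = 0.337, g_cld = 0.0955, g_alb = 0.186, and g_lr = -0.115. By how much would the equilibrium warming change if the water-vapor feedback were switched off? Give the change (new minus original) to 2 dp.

-1.03 °C

Original: g = 0.5035, ΔT = 1.26/(1−0.5035) = 2.5378 °C.
Without water-vapor: g' = 0.1665, ΔT' = 1.26/(1−0.1665) = 1.5117 °C.
Change = 1.5117 − 2.5378 = -1.03 °C.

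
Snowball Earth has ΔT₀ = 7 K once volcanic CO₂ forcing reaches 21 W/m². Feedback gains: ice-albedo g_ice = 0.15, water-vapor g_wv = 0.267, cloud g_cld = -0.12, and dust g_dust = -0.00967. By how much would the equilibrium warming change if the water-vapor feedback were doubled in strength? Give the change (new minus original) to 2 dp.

5.88 K

Original: g = 0.28733, ΔT = 7/(1−0.28733) = 9.8222 K.
With doubled water-vapor: g' = 0.55433, ΔT' = 7/(1−0.55433) = 15.7067 K.
Change = 15.7067 − 9.8222 = 5.88 K.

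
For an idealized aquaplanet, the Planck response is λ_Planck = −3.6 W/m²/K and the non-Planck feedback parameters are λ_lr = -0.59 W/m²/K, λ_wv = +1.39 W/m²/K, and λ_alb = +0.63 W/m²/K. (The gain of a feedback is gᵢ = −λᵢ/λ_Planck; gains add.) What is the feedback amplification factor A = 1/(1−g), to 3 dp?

1.659

Convert to gains: g_lr = -0.59/3.6 = -0.1639; g_wv = 1.39/3.6 = 0.3861; g_alb = 0.63/3.6 = 0.175.
Total gain g = 0.3972.
A = 1/(1 − 0.3972) = 1.659.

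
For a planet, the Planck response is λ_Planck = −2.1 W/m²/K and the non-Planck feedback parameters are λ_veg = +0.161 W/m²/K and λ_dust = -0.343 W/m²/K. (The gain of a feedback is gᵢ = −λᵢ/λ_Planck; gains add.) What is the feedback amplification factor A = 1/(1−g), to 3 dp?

Convert to gains: g_veg = 0.161/2.1 = 0.07667; g_dust = -0.343/2.1 = -0.1633.
Total gain g = -0.08663.
A = 1/(1 + 0.08663) = 0.920.

0.920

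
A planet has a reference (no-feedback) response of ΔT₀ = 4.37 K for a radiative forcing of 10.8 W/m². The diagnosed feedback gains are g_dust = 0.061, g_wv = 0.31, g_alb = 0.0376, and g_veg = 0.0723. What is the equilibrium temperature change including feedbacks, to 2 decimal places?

Total gain g = 0.061 + 0.31 + 0.0376 + 0.0723 = 0.4809.
Amplification A = 1/(1 − 0.4809) = 1.926.
ΔT = 4.37 × 1.926 = 8.42 K.

8.42 K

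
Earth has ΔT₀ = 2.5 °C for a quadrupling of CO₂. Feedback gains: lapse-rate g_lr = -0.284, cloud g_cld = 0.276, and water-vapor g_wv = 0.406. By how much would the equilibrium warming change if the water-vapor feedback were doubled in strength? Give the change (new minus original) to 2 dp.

Original: g = 0.398, ΔT = 2.5/(1−0.398) = 4.1528 °C.
With doubled water-vapor: g' = 0.804, ΔT' = 2.5/(1−0.804) = 12.7551 °C.
Change = 12.7551 − 4.1528 = 8.60 °C.

8.60 °C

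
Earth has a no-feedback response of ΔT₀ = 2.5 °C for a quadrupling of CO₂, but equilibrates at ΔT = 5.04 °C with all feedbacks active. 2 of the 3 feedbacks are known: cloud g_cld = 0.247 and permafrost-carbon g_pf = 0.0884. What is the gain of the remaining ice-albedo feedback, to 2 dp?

0.17

Amplification A = ΔT/ΔT₀ = 5.04/2.5 = 2.016.
Total gain g = 1 − 1/A = 1 − 1/2.016 = 0.504.
Known gains sum to 0.247 + 0.0884 = 0.3354.
g_ice = 0.504 − 0.3354 = 0.17.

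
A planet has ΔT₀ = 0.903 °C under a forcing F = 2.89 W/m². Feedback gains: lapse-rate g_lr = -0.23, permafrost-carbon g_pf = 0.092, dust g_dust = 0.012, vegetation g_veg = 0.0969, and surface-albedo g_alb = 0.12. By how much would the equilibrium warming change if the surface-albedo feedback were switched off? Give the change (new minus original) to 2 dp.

Original: g = 0.0909, ΔT = 0.903/(1−0.0909) = 0.9933 °C.
Without surface-albedo: g' = -0.0291, ΔT' = 0.903/(1+0.0291) = 0.8775 °C.
Change = 0.8775 − 0.9933 = -0.12 °C.

-0.12 °C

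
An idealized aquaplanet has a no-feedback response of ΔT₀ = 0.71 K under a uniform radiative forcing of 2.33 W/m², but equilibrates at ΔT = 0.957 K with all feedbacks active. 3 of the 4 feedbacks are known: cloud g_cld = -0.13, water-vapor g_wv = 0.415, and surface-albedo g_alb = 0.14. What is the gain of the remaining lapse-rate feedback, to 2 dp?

Amplification A = ΔT/ΔT₀ = 0.957/0.71 = 1.348.
Total gain g = 1 − 1/A = 1 − 1/1.348 = 0.2582.
Known gains sum to -0.13 + 0.415 + 0.14 = 0.425.
g_lr = 0.2582 − 0.425 = -0.17.

-0.17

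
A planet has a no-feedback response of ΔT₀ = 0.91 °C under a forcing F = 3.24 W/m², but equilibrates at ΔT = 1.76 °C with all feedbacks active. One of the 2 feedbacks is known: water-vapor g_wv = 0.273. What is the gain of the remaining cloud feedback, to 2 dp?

Amplification A = ΔT/ΔT₀ = 1.76/0.91 = 1.934.
Total gain g = 1 − 1/A = 1 − 1/1.934 = 0.4829.
The known gain is 0.273.
g_cld = 0.4829 − 0.273 = 0.21.

0.21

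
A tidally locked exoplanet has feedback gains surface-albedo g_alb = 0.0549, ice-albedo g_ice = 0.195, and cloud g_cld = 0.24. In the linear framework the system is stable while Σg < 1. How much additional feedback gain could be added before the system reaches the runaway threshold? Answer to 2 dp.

0.51

Current total gain = 0.0549 + 0.195 + 0.24 = 0.4899.
Margin to runaway = 1 − 0.4899 = 0.51.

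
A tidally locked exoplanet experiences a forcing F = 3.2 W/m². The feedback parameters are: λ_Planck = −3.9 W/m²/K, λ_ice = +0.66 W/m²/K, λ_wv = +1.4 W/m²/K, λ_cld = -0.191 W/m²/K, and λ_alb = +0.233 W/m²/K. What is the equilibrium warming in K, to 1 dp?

1.8 K

Net feedback parameter λ = (−3.9) + (+0.66) + (+1.4) + (-0.191) + (+0.233) = -1.798 W/m²/K.
ΔT = −F/λ = −3.2/(-1.798) = 1.8 K.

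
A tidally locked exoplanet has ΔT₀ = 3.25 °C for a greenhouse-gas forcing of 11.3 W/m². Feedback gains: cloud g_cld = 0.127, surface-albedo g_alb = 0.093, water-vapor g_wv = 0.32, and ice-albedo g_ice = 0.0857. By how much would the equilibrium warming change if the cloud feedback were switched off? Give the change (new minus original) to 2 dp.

-2.20 °C

Original: g = 0.6257, ΔT = 3.25/(1−0.6257) = 8.6829 °C.
Without cloud: g' = 0.4987, ΔT' = 3.25/(1−0.4987) = 6.4831 °C.
Change = 6.4831 − 8.6829 = -2.20 °C.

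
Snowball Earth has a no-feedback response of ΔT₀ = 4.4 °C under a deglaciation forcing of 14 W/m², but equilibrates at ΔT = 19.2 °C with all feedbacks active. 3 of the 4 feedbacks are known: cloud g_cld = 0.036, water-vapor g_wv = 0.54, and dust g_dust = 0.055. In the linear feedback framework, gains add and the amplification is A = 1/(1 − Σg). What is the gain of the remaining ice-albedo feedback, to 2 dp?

0.14

Amplification A = ΔT/ΔT₀ = 19.2/4.4 = 4.364.
Total gain g = 1 − 1/A = 1 − 1/4.364 = 0.7709.
Known gains sum to 0.036 + 0.54 + 0.055 = 0.631.
g_ice = 0.7709 − 0.631 = 0.14.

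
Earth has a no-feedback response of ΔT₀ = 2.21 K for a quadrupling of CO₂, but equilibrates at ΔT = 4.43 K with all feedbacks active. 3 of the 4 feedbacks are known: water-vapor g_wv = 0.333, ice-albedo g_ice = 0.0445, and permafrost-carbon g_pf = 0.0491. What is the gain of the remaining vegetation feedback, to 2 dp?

0.07

Amplification A = ΔT/ΔT₀ = 4.43/2.21 = 2.005.
Total gain g = 1 − 1/A = 1 − 1/2.005 = 0.5012.
Known gains sum to 0.333 + 0.0445 + 0.0491 = 0.4266.
g_veg = 0.5012 − 0.4266 = 0.07.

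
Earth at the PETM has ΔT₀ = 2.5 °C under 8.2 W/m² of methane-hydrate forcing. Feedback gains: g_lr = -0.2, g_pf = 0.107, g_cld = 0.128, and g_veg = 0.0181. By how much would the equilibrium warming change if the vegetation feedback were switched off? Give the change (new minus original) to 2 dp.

Original: g = 0.0531, ΔT = 2.5/(1−0.0531) = 2.6402 °C.
Without vegetation: g' = 0.035, ΔT' = 2.5/(1−0.035) = 2.5907 °C.
Change = 2.5907 − 2.6402 = -0.05 °C.

-0.05 °C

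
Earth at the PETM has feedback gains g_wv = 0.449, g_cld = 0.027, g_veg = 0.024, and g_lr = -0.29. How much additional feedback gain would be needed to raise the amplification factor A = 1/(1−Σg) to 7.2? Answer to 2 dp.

0.65

Current total gain = 0.21.
Target gain for A = 7.2: g* = 1 − 1/7.2 = 0.8611.
Additional gain needed = 0.8611 − 0.21 = 0.65.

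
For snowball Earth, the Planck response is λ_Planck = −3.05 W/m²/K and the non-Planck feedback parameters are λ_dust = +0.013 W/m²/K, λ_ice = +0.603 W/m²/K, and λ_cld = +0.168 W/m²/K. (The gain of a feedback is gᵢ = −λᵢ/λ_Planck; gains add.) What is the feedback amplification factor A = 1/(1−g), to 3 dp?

Convert to gains: g_dust = 0.013/3.05 = 0.004262; g_ice = 0.603/3.05 = 0.1977; g_cld = 0.168/3.05 = 0.05508.
Total gain g = 0.257042.
A = 1/(1 − 0.257042) = 1.346.

1.346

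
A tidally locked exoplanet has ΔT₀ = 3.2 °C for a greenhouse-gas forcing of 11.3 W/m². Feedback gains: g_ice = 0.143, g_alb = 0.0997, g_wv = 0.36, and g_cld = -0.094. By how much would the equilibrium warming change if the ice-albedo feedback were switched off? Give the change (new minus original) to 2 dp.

Original: g = 0.5087, ΔT = 3.2/(1−0.5087) = 6.5133 °C.
Without ice-albedo: g' = 0.3657, ΔT' = 3.2/(1−0.3657) = 5.0449 °C.
Change = 5.0449 − 6.5133 = -1.47 °C.

-1.47 °C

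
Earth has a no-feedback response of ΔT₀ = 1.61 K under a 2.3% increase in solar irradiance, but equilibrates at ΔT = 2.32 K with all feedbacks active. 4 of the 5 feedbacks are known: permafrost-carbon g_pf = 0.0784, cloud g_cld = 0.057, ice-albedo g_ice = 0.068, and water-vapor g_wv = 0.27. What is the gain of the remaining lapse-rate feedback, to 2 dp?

-0.17

Amplification A = ΔT/ΔT₀ = 2.32/1.61 = 1.441.
Total gain g = 1 − 1/A = 1 − 1/1.441 = 0.306.
Known gains sum to 0.0784 + 0.057 + 0.068 + 0.27 = 0.4734.
g_lr = 0.306 − 0.4734 = -0.17.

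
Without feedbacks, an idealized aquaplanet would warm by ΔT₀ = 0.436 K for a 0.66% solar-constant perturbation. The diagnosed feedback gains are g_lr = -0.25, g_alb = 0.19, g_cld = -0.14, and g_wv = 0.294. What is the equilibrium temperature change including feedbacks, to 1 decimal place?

0.5 K

Total gain g = -0.25 + 0.19 − 0.14 + 0.294 = 0.094.
Amplification A = 1/(1 − 0.094) = 1.104.
ΔT = 0.436 × 1.104 = 0.5 K.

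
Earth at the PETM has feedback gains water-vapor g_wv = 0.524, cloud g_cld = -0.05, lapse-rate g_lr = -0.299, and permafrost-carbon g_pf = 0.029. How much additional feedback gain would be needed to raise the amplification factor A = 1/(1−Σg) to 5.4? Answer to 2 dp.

Current total gain = 0.204.
Target gain for A = 5.4: g* = 1 − 1/5.4 = 0.8148.
Additional gain needed = 0.8148 − 0.204 = 0.61.

0.61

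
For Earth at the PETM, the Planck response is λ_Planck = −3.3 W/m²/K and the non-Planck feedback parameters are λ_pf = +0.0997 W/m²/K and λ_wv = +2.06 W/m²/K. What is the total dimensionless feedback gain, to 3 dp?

Convert to gains: g_pf = 0.0997/3.3 = 0.03021; g_wv = 2.06/3.3 = 0.6242.
Total gain g = 0.65441.

0.654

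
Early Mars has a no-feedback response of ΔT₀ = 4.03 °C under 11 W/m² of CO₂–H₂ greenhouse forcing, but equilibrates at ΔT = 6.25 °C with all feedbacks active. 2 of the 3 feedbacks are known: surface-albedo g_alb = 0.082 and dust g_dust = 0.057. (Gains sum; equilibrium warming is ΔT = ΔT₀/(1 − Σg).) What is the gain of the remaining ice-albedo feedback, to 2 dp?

0.22

Amplification A = ΔT/ΔT₀ = 6.25/4.03 = 1.551.
Total gain g = 1 − 1/A = 1 − 1/1.551 = 0.3553.
Known gains sum to 0.082 + 0.057 = 0.139.
g_ice = 0.3553 − 0.139 = 0.22.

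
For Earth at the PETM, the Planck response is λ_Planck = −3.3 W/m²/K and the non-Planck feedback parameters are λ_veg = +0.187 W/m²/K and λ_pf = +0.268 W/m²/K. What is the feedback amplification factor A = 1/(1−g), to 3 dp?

1.160

Convert to gains: g_veg = 0.187/3.3 = 0.05667; g_pf = 0.268/3.3 = 0.08121.
Total gain g = 0.13788.
A = 1/(1 − 0.13788) = 1.160.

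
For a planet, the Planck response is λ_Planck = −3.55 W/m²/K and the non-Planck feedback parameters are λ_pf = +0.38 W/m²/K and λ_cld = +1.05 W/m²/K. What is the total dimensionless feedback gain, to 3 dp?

Convert to gains: g_pf = 0.38/3.55 = 0.107; g_cld = 1.05/3.55 = 0.2958.
Total gain g = 0.4028.

0.403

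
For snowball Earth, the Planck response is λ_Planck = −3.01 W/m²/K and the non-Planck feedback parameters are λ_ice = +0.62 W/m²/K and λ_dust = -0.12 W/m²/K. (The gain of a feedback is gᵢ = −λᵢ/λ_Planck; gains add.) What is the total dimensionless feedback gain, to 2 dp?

Convert to gains: g_ice = 0.62/3.01 = 0.206; g_dust = -0.12/3.01 = -0.03987.
Total gain g = 0.16613.

0.17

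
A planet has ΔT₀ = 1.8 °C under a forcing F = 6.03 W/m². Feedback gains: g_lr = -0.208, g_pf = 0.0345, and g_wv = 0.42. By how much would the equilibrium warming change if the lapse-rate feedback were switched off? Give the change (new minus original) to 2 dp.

Original: g = 0.2465, ΔT = 1.8/(1−0.2465) = 2.3889 °C.
Without lapse-rate: g' = 0.4545, ΔT' = 1.8/(1−0.4545) = 3.2997 °C.
Change = 3.2997 − 2.3889 = 0.91 °C.

0.91 °C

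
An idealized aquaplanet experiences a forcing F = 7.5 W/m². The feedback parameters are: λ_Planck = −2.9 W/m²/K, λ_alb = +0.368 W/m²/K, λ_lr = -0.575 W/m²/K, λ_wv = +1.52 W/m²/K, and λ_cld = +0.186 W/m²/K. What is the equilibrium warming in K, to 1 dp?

5.4 K

Net feedback parameter λ = (−2.9) + (+0.368) + (-0.575) + (+1.52) + (+0.186) = -1.401 W/m²/K.
ΔT = −F/λ = −7.5/(-1.401) = 5.4 K.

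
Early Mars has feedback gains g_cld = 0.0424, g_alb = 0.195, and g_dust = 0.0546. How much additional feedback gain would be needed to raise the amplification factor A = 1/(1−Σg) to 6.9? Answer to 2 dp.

0.56

Current total gain = 0.292.
Target gain for A = 6.9: g* = 1 − 1/6.9 = 0.8551.
Additional gain needed = 0.8551 − 0.292 = 0.56.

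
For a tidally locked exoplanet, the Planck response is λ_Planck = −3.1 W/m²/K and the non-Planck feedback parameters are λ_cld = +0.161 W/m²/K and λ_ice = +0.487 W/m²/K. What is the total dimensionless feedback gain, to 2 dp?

Convert to gains: g_cld = 0.161/3.1 = 0.05194; g_ice = 0.487/3.1 = 0.1571.
Total gain g = 0.20904.

0.21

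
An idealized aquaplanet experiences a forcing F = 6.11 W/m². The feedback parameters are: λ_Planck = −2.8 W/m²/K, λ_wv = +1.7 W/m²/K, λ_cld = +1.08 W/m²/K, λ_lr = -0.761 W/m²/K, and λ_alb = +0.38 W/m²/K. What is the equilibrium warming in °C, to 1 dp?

15.2 °C

Net feedback parameter λ = (−2.8) + (+1.7) + (+1.08) + (-0.761) + (+0.38) = -0.401 W/m²/K.
ΔT = −F/λ = −6.11/(-0.401) = 15.2 °C.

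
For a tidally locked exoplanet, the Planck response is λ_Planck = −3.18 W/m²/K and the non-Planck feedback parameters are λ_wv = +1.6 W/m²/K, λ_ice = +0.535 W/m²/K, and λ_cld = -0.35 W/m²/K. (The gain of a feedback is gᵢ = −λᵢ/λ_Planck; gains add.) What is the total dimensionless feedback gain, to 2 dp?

Convert to gains: g_wv = 1.6/3.18 = 0.5031; g_ice = 0.535/3.18 = 0.1682; g_cld = -0.35/3.18 = -0.1101.
Total gain g = 0.5612.

0.56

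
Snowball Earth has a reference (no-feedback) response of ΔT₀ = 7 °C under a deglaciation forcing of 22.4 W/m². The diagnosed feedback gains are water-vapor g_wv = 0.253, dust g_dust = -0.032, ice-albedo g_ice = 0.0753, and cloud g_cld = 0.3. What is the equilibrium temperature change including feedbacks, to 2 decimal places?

17.34 °C

Total gain g = 0.253 − 0.032 + 0.0753 + 0.3 = 0.5963.
Amplification A = 1/(1 − 0.5963) = 2.477.
ΔT = 7 × 2.477 = 17.34 °C.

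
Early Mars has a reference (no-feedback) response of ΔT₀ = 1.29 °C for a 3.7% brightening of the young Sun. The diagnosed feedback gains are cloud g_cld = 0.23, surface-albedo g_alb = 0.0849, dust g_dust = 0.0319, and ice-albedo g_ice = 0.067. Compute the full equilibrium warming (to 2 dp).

2.20 °C

Total gain g = 0.23 + 0.0849 + 0.0319 + 0.067 = 0.4138.
Amplification A = 1/(1 − 0.4138) = 1.706.
ΔT = 1.29 × 1.706 = 2.20 °C.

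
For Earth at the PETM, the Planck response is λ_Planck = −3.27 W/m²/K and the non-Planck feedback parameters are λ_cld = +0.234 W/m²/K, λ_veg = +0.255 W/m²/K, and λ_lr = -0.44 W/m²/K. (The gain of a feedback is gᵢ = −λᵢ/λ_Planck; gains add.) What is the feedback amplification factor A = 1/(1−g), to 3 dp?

1.015

Convert to gains: g_cld = 0.234/3.27 = 0.07156; g_veg = 0.255/3.27 = 0.07798; g_lr = -0.44/3.27 = -0.1346.
Total gain g = 0.01494.
A = 1/(1 − 0.01494) = 1.015.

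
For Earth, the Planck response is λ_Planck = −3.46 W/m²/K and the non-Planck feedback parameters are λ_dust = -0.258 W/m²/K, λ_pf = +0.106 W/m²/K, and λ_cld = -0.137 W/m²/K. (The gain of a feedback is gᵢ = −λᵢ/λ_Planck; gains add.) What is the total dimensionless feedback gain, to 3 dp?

-0.084

Convert to gains: g_dust = -0.258/3.46 = -0.07457; g_pf = 0.106/3.46 = 0.03064; g_cld = -0.137/3.46 = -0.0396.
Total gain g = -0.08353.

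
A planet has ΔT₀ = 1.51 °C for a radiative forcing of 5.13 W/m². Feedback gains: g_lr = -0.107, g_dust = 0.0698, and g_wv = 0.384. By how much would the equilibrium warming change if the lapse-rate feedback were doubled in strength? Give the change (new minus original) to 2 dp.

-0.33 °C

Original: g = 0.3468, ΔT = 1.51/(1−0.3468) = 2.3117 °C.
With doubled lapse-rate: g' = 0.2398, ΔT' = 1.51/(1−0.2398) = 1.9863 °C.
Change = 1.9863 − 2.3117 = -0.33 °C.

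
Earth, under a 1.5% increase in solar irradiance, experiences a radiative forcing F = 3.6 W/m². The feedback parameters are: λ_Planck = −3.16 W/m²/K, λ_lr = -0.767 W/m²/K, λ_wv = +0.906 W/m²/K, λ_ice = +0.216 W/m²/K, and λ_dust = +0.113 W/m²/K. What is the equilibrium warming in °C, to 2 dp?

Net feedback parameter λ = (−3.16) + (-0.767) + (+0.906) + (+0.216) + (+0.113) = -2.692 W/m²/K.
ΔT = −F/λ = −3.6/(-2.692) = 1.34 °C.

1.34 °C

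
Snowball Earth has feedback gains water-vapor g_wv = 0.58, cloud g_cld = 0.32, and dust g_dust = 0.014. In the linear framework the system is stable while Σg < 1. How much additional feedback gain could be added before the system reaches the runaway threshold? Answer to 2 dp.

0.09

Current total gain = 0.58 + 0.32 + 0.014 = 0.914.
Margin to runaway = 1 − 0.914 = 0.09.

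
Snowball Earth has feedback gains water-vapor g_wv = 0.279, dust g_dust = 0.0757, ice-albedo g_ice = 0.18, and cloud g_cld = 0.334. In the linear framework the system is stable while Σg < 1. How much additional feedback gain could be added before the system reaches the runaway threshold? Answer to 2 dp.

0.13

Current total gain = 0.279 + 0.0757 + 0.18 + 0.334 = 0.8687.
Margin to runaway = 1 − 0.8687 = 0.13.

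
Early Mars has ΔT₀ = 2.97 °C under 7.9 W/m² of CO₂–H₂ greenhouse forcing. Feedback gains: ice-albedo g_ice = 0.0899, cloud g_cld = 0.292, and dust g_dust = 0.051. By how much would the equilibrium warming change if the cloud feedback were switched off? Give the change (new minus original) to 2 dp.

Original: g = 0.4329, ΔT = 2.97/(1−0.4329) = 5.2372 °C.
Without cloud: g' = 0.1409, ΔT' = 2.97/(1−0.1409) = 3.4571 °C.
Change = 3.4571 − 5.2372 = -1.78 °C.

-1.78 °C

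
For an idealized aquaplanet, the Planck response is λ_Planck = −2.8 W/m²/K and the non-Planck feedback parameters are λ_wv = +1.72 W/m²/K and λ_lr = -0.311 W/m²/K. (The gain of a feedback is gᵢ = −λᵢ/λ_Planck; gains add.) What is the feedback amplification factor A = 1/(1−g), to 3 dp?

2.013

Convert to gains: g_wv = 1.72/2.8 = 0.6143; g_lr = -0.311/2.8 = -0.1111.
Total gain g = 0.5032.
A = 1/(1 − 0.5032) = 2.013.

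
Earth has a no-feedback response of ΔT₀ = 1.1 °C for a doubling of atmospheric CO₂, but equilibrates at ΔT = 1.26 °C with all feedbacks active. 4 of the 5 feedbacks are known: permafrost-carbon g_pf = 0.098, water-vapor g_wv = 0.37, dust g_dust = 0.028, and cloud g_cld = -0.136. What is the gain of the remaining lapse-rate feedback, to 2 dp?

-0.23

Amplification A = ΔT/ΔT₀ = 1.26/1.1 = 1.145.
Total gain g = 1 − 1/A = 1 − 1/1.145 = 0.1266.
Known gains sum to 0.098 + 0.37 + 0.028 − 0.136 = 0.36.
g_lr = 0.1266 − 0.36 = -0.23.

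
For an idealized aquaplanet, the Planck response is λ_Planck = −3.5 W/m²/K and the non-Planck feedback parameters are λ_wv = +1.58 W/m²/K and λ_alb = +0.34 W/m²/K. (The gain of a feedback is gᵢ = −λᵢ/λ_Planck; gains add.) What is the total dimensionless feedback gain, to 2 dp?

0.55

Convert to gains: g_wv = 1.58/3.5 = 0.4514; g_alb = 0.34/3.5 = 0.09714.
Total gain g = 0.54854.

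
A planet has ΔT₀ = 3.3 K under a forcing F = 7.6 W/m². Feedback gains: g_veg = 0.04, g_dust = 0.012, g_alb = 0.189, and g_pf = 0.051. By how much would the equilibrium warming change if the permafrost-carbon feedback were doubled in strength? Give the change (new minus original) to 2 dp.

0.36 K

Original: g = 0.292, ΔT = 3.3/(1−0.292) = 4.6610 K.
With doubled permafrost-carbon: g' = 0.343, ΔT' = 3.3/(1−0.343) = 5.0228 K.
Change = 5.0228 − 4.6610 = 0.36 K.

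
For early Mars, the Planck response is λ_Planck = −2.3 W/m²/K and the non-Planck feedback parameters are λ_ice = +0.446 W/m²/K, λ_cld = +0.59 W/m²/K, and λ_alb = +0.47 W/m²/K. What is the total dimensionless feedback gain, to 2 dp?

Convert to gains: g_ice = 0.446/2.3 = 0.1939; g_cld = 0.59/2.3 = 0.2565; g_alb = 0.47/2.3 = 0.2043.
Total gain g = 0.6547.

0.65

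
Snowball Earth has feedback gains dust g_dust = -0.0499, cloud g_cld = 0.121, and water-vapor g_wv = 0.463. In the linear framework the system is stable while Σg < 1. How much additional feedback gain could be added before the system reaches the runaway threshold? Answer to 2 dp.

0.47

Current total gain = -0.0499 + 0.121 + 0.463 = 0.5341.
Margin to runaway = 1 − 0.5341 = 0.47.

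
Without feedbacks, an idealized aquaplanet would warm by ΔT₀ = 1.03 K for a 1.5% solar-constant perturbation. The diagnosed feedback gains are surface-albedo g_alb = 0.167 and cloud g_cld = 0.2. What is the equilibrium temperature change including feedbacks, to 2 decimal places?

1.63 K

Total gain g = 0.167 + 0.2 = 0.367.
Amplification A = 1/(1 − 0.367) = 1.58.
ΔT = 1.03 × 1.58 = 1.63 K.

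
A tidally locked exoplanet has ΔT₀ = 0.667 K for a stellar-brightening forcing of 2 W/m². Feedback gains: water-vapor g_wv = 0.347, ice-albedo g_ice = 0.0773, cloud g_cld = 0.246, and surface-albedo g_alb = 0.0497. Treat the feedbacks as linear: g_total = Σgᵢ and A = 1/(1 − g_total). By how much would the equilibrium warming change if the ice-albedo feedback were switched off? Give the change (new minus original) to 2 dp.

-0.52 K

Original: g = 0.72, ΔT = 0.667/(1−0.72) = 2.3821 K.
Without ice-albedo: g' = 0.6427, ΔT' = 0.667/(1−0.6427) = 1.8668 K.
Change = 1.8668 − 2.3821 = -0.52 K.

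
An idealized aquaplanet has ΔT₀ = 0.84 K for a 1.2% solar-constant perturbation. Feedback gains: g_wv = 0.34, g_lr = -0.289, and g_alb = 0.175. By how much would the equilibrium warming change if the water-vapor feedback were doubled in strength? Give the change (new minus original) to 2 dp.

Original: g = 0.226, ΔT = 0.84/(1−0.226) = 1.0853 K.
With doubled water-vapor: g' = 0.566, ΔT' = 0.84/(1−0.566) = 1.9355 K.
Change = 1.9355 − 1.0853 = 0.85 K.

0.85 K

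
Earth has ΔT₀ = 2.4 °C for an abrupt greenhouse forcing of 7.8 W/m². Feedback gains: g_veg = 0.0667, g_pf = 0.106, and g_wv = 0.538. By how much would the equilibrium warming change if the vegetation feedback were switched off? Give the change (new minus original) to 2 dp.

-1.55 °C

Original: g = 0.7107, ΔT = 2.4/(1−0.7107) = 8.2959 °C.
Without vegetation: g' = 0.644, ΔT' = 2.4/(1−0.644) = 6.7416 °C.
Change = 6.7416 − 8.2959 = -1.55 °C.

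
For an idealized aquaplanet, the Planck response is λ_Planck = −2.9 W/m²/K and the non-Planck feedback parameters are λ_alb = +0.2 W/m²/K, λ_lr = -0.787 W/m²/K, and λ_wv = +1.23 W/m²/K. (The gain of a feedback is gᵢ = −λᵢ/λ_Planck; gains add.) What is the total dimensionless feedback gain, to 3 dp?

Convert to gains: g_alb = 0.2/2.9 = 0.06897; g_lr = -0.787/2.9 = -0.2714; g_wv = 1.23/2.9 = 0.4241.
Total gain g = 0.22167.

0.222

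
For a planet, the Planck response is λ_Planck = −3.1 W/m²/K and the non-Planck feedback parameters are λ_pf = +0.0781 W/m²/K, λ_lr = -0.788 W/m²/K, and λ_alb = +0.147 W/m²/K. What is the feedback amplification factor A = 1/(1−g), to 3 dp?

Convert to gains: g_pf = 0.0781/3.1 = 0.02519; g_lr = -0.788/3.1 = -0.2542; g_alb = 0.147/3.1 = 0.04742.
Total gain g = -0.18159.
A = 1/(1 + 0.18159) = 0.846.

0.846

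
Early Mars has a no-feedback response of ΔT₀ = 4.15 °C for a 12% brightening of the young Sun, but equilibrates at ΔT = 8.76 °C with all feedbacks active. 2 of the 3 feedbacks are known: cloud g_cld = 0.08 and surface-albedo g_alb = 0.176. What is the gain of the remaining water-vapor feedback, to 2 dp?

Amplification A = ΔT/ΔT₀ = 8.76/4.15 = 2.111.
Total gain g = 1 − 1/A = 1 − 1/2.111 = 0.5263.
Known gains sum to 0.08 + 0.176 = 0.256.
g_wv = 0.5263 − 0.256 = 0.27.

0.27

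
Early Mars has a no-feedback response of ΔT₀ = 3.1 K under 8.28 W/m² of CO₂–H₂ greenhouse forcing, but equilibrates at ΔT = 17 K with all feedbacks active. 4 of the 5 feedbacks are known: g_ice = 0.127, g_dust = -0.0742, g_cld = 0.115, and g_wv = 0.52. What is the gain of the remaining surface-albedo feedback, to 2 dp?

Amplification A = ΔT/ΔT₀ = 17/3.1 = 5.484.
Total gain g = 1 − 1/A = 1 − 1/5.484 = 0.8177.
Known gains sum to 0.127 − 0.0742 + 0.115 + 0.52 = 0.6878.
g_alb = 0.8177 − 0.6878 = 0.13.

0.13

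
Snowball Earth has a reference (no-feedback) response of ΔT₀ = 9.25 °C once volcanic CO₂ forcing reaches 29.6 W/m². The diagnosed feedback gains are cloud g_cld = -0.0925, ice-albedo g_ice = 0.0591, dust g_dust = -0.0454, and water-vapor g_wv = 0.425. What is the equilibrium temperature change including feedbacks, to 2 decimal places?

14.15 °C

Total gain g = -0.0925 + 0.0591 − 0.0454 + 0.425 = 0.3462.
Amplification A = 1/(1 − 0.3462) = 1.53.
ΔT = 9.25 × 1.53 = 14.15 °C.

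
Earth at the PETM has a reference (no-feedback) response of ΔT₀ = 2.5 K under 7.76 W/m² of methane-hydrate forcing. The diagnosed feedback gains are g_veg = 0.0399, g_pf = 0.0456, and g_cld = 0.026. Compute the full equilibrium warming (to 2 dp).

Total gain g = 0.0399 + 0.0456 + 0.026 = 0.1115.
Amplification A = 1/(1 − 0.1115) = 1.125.
ΔT = 2.5 × 1.125 = 2.81 K.

2.81 K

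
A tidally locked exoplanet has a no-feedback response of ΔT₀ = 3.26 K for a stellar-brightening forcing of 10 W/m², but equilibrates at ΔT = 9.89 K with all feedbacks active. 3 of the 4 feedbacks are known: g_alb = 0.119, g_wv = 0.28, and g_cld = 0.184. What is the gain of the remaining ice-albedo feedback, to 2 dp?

0.09

Amplification A = ΔT/ΔT₀ = 9.89/3.26 = 3.034.
Total gain g = 1 − 1/A = 1 − 1/3.034 = 0.6704.
Known gains sum to 0.119 + 0.28 + 0.184 = 0.583.
g_ice = 0.6704 − 0.583 = 0.09.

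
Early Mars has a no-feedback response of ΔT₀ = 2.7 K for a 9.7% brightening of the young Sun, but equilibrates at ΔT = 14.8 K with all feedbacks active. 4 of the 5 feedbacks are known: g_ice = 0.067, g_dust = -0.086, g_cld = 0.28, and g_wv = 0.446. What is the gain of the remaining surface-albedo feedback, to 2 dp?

0.11

Amplification A = ΔT/ΔT₀ = 14.8/2.7 = 5.481.
Total gain g = 1 − 1/A = 1 − 1/5.481 = 0.8176.
Known gains sum to 0.067 − 0.086 + 0.28 + 0.446 = 0.707.
g_alb = 0.8176 − 0.707 = 0.11.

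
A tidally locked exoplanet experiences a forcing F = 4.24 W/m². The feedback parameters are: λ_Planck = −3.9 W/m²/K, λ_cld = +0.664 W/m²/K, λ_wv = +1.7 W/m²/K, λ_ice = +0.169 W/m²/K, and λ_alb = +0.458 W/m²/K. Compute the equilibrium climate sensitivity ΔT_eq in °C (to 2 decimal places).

Net feedback parameter λ = (−3.9) + (+0.664) + (+1.7) + (+0.169) + (+0.458) = -0.909 W/m²/K.
ΔT = −F/λ = −4.24/(-0.909) = 4.66 °C.

4.66 °C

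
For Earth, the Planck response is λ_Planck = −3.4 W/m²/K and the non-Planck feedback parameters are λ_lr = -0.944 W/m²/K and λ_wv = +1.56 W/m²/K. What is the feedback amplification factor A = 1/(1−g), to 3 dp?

1.221

Convert to gains: g_lr = -0.944/3.4 = -0.2776; g_wv = 1.56/3.4 = 0.4588.
Total gain g = 0.1812.
A = 1/(1 − 0.1812) = 1.221.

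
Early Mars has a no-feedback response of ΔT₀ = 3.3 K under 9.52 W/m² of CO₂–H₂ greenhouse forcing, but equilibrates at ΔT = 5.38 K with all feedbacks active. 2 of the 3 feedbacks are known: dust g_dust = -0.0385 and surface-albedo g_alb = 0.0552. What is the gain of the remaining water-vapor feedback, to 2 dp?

0.37

Amplification A = ΔT/ΔT₀ = 5.38/3.3 = 1.63.
Total gain g = 1 − 1/A = 1 − 1/1.63 = 0.3865.
Known gains sum to -0.0385 + 0.0552 = 0.0167.
g_wv = 0.3865 − 0.0167 = 0.37.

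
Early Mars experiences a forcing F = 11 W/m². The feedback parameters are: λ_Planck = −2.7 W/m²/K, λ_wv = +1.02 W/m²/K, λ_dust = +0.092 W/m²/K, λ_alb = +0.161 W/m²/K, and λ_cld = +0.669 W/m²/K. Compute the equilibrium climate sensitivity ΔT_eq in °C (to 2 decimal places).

Net feedback parameter λ = (−2.7) + (+1.02) + (+0.092) + (+0.161) + (+0.669) = -0.758 W/m²/K.
ΔT = −F/λ = −11/(-0.758) = 14.51 °C.

14.51 °C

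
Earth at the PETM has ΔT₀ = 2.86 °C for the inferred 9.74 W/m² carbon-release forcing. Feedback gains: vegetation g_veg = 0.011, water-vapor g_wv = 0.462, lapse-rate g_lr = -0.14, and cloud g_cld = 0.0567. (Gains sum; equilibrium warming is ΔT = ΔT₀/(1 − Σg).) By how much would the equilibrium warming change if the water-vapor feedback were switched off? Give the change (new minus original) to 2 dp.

Original: g = 0.3897, ΔT = 2.86/(1−0.3897) = 4.6862 °C.
Without water-vapor: g' = -0.0723, ΔT' = 2.86/(1+0.0723) = 2.6672 °C.
Change = 2.6672 − 4.6862 = -2.02 °C.

-2.02 °C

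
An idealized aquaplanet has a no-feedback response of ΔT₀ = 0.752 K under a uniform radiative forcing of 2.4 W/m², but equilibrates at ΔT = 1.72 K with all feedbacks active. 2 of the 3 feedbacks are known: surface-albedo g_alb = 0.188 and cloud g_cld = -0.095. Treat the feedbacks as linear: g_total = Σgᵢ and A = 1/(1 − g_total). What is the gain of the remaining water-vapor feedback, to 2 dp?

0.47

Amplification A = ΔT/ΔT₀ = 1.72/0.752 = 2.287.
Total gain g = 1 − 1/A = 1 − 1/2.287 = 0.5627.
Known gains sum to 0.188 − 0.095 = 0.093.
g_wv = 0.5627 − 0.093 = 0.47.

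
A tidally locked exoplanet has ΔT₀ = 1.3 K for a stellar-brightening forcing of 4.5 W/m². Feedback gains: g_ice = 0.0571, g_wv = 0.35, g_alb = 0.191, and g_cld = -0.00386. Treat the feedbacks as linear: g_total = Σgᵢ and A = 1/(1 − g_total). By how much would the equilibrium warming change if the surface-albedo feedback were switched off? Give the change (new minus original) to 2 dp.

Original: g = 0.59424, ΔT = 1.3/(1−0.59424) = 3.2039 K.
Without surface-albedo: g' = 0.40324, ΔT' = 1.3/(1−0.40324) = 2.1784 K.
Change = 2.1784 − 3.2039 = -1.03 K.

-1.03 K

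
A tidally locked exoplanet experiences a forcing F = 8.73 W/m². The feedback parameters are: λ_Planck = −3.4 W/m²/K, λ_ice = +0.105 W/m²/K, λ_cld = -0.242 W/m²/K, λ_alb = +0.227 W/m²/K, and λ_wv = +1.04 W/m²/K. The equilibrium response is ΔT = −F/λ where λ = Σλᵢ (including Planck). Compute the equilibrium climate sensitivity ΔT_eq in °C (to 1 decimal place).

Net feedback parameter λ = (−3.4) + (+0.105) + (-0.242) + (+0.227) + (+1.04) = -2.27 W/m²/K.
ΔT = −F/λ = −8.73/(-2.27) = 3.8 °C.

3.8 °C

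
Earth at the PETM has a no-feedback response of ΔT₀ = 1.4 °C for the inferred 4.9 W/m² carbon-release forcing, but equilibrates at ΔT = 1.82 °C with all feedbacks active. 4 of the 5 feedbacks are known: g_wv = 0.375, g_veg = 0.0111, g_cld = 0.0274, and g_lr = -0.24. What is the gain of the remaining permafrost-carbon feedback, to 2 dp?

Amplification A = ΔT/ΔT₀ = 1.82/1.4 = 1.3.
Total gain g = 1 − 1/A = 1 − 1/1.3 = 0.2308.
Known gains sum to 0.375 + 0.0111 + 0.0274 − 0.24 = 0.1735.
g_pf = 0.2308 − 0.1735 = 0.06.

0.06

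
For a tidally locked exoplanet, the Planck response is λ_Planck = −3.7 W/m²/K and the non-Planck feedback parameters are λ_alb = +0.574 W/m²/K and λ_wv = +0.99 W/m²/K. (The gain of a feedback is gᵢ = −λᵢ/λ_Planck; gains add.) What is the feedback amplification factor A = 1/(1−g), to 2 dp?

Convert to gains: g_alb = 0.574/3.7 = 0.1551; g_wv = 0.99/3.7 = 0.2676.
Total gain g = 0.4227.
A = 1/(1 − 0.4227) = 1.73.

1.73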